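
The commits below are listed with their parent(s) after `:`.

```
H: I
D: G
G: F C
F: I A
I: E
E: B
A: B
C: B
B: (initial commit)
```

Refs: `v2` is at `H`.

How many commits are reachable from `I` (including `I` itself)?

3

Walking parent pointers from I: reachable set = {B, E, I}.
That is 3 commits.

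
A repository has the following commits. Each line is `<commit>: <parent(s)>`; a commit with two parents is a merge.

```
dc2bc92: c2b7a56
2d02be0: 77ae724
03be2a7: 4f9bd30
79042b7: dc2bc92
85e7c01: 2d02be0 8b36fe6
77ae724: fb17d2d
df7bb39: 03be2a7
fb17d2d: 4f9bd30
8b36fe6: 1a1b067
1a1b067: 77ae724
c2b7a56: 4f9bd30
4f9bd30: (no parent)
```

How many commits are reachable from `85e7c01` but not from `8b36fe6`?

2

Reachable from 85e7c01: {1a1b067, 2d02be0, 4f9bd30, 77ae724, 85e7c01, 8b36fe6, fb17d2d}.
Reachable from 8b36fe6: {1a1b067, 4f9bd30, 77ae724, 8b36fe6, fb17d2d}.
In 85e7c01's history but not 8b36fe6's: {2d02be0, 85e7c01} — 2 commits.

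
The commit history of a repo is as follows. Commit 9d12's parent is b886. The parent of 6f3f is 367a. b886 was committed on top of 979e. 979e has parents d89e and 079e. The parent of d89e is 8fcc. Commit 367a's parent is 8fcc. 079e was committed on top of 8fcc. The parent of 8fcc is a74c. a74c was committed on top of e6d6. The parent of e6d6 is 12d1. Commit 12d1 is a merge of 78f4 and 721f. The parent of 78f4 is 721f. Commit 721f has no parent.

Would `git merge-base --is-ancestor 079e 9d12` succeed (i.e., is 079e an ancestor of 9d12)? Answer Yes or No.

Yes

Ancestors of 9d12 (commits reachable by following parents): {079e, 12d1, 721f, 78f4, 8fcc, 979e, 9d12, a74c, b886, d89e, e6d6}.
079e is in that set, so it is an ancestor of 9d12.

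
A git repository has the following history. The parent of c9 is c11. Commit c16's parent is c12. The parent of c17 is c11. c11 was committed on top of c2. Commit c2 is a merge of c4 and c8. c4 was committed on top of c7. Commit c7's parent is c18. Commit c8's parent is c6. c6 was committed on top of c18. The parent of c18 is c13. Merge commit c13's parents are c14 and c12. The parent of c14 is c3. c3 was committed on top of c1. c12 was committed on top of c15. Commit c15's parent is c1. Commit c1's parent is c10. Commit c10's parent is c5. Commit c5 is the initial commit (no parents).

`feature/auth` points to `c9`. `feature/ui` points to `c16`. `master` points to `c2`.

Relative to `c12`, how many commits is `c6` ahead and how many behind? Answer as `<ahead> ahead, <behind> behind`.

Reachable from c6: {c1, c10, c12, c13, c14, c15, c18, c3, c5, c6}.
Reachable from c12: {c1, c10, c12, c15, c5}.
Only in c6's history (ahead): {c13, c14, c18, c3, c6} — 5.
Only in c12's history (behind): {} — 0.

5 ahead, 0 behind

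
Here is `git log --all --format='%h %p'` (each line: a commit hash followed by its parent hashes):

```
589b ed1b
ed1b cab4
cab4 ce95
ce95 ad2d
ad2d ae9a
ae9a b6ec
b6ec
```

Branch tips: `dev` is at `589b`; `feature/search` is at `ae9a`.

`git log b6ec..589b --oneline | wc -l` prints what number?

Reachable from 589b: {589b, ad2d, ae9a, b6ec, cab4, ce95, ed1b}.
Reachable from b6ec: {b6ec}.
In 589b's history but not b6ec's: {589b, ad2d, ae9a, cab4, ce95, ed1b} — 6 commits.

6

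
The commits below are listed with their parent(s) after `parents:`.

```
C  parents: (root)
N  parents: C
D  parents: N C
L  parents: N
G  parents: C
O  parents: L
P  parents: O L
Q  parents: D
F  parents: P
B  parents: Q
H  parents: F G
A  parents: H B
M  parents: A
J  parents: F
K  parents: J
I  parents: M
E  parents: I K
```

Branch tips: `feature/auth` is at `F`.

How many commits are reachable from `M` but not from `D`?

Reachable from M: {A, B, C, D, F, G, H, L, M, N, O, P, Q}.
Reachable from D: {C, D, N}.
In M's history but not D's: {A, B, F, G, H, L, M, O, P, Q} — 10 commits.

10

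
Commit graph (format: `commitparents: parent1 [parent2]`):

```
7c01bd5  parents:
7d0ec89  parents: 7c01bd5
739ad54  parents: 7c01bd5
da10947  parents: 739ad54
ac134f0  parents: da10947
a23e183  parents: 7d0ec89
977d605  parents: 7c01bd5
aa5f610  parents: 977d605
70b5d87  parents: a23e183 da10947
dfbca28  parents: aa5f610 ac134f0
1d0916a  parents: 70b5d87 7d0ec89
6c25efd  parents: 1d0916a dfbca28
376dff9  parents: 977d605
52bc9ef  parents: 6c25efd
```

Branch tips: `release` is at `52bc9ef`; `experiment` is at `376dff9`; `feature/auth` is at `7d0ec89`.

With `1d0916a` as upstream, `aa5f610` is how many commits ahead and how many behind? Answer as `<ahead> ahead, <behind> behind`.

2 ahead, 6 behind

Reachable from aa5f610: {7c01bd5, 977d605, aa5f610}.
Reachable from 1d0916a: {1d0916a, 70b5d87, 739ad54, 7c01bd5, 7d0ec89, a23e183, da10947}.
Only in aa5f610's history (ahead): {977d605, aa5f610} — 2.
Only in 1d0916a's history (behind): {1d0916a, 70b5d87, 739ad54, 7d0ec89, a23e183, da10947} — 6.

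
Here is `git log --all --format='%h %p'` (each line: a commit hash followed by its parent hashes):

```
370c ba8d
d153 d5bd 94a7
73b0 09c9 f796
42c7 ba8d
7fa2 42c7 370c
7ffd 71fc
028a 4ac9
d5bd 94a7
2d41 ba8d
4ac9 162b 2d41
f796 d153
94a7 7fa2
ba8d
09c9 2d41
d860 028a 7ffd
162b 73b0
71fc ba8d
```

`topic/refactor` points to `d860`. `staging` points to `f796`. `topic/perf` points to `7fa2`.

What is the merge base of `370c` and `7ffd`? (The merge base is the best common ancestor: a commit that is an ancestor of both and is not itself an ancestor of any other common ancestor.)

ba8d

Ancestors of 370c: {370c, ba8d}.
Ancestors of 7ffd: {71fc, 7ffd, ba8d}.
Common ancestors: {ba8d}.
The only common ancestor is ba8d, so it is the merge base.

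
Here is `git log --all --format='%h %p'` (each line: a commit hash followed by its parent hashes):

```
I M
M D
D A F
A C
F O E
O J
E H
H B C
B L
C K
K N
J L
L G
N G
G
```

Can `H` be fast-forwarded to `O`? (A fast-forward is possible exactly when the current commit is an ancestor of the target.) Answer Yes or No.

No

A fast-forward from H to O is possible iff H is an ancestor of O.
Ancestors of O: {G, J, L, O}.
H is not among them, so fast-forward is not possible.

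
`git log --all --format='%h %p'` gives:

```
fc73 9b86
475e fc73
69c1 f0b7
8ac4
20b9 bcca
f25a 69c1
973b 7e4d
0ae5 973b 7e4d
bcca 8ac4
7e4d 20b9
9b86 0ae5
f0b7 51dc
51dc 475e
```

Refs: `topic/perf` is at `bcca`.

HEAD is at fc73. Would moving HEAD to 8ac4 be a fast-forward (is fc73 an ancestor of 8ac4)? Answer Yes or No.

No

A fast-forward from fc73 to 8ac4 is possible iff fc73 is an ancestor of 8ac4.
Ancestors of 8ac4: {8ac4}.
fc73 is not among them, so fast-forward is not possible.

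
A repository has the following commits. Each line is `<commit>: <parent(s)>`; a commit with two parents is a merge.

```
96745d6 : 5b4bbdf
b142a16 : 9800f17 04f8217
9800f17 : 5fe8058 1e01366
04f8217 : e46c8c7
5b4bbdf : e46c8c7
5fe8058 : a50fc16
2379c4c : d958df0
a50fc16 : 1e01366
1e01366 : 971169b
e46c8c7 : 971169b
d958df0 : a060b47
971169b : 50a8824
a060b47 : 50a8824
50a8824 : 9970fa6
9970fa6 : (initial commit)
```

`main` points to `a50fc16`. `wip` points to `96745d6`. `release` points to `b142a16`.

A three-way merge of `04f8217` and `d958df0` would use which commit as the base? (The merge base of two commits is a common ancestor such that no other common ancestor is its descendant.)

Ancestors of 04f8217: {04f8217, 50a8824, 971169b, 9970fa6, e46c8c7}.
Ancestors of d958df0: {50a8824, 9970fa6, a060b47, d958df0}.
Common ancestors: {50a8824, 9970fa6}.
Among these, 50a8824 is not an ancestor of any other common ancestor — it is the merge base.

50a8824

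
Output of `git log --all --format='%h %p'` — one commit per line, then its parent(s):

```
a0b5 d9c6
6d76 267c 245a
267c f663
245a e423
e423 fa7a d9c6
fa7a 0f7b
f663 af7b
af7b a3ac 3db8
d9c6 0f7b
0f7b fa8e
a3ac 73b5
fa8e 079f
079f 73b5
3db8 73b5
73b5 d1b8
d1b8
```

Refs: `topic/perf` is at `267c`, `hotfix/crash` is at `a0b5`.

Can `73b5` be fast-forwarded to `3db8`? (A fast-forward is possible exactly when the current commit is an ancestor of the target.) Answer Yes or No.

Yes

A fast-forward from 73b5 to 3db8 is possible iff 73b5 is an ancestor of 3db8.
Ancestors of 3db8: {3db8, 73b5, d1b8}.
73b5 is among them, so fast-forward is possible.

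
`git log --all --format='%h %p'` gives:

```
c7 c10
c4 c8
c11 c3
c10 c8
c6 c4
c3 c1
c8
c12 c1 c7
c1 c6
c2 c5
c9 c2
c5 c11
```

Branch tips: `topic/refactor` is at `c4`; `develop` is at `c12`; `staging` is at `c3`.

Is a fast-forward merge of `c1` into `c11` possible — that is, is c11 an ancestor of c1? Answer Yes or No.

A fast-forward from c11 to c1 is possible iff c11 is an ancestor of c1.
Ancestors of c1: {c1, c4, c6, c8}.
c11 is not among them, so fast-forward is not possible.

No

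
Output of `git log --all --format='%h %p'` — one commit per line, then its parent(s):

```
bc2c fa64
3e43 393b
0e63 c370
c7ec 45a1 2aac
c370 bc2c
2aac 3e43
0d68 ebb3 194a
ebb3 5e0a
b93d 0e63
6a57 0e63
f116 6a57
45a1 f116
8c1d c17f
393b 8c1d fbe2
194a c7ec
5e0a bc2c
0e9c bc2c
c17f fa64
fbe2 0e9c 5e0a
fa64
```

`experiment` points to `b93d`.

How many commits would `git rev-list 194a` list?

Walking parent pointers from 194a: reachable set = {0e63, 0e9c, 194a, 2aac, 393b, 3e43, 45a1, 5e0a, 6a57, 8c1d, bc2c, c17f, c370, c7ec, f116, fa64, fbe2}.
That is 17 commits.

17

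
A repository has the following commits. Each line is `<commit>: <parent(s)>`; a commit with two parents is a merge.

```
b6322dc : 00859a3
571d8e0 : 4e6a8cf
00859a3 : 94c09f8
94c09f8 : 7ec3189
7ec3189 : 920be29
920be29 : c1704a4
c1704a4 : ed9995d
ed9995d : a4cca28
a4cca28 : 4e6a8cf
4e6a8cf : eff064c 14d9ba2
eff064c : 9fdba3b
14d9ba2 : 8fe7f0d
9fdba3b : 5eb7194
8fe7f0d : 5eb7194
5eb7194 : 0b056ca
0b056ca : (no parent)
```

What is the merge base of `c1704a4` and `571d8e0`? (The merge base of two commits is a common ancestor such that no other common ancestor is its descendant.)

4e6a8cf

Ancestors of c1704a4: {0b056ca, 14d9ba2, 4e6a8cf, 5eb7194, 8fe7f0d, 9fdba3b, a4cca28, c1704a4, ed9995d, eff064c}.
Ancestors of 571d8e0: {0b056ca, 14d9ba2, 4e6a8cf, 571d8e0, 5eb7194, 8fe7f0d, 9fdba3b, eff064c}.
Common ancestors: {0b056ca, 14d9ba2, 4e6a8cf, 5eb7194, 8fe7f0d, 9fdba3b, eff064c}.
Among these, 4e6a8cf is not an ancestor of any other common ancestor — it is the merge base.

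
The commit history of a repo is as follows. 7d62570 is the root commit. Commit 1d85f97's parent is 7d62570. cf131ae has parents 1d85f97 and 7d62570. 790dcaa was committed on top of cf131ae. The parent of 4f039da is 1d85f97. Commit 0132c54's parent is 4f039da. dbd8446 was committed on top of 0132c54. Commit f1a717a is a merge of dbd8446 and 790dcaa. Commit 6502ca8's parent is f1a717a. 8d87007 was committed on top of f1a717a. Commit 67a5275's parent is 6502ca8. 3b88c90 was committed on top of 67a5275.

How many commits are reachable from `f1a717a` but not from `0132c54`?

4

Reachable from f1a717a: {0132c54, 1d85f97, 4f039da, 790dcaa, 7d62570, cf131ae, dbd8446, f1a717a}.
Reachable from 0132c54: {0132c54, 1d85f97, 4f039da, 7d62570}.
In f1a717a's history but not 0132c54's: {790dcaa, cf131ae, dbd8446, f1a717a} — 4 commits.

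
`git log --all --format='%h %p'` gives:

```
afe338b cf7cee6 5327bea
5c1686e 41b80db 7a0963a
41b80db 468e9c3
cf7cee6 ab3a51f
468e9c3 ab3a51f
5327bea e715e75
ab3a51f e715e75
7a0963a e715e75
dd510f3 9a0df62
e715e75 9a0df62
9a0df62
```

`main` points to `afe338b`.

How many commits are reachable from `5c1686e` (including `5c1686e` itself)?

Walking parent pointers from 5c1686e: reachable set = {41b80db, 468e9c3, 5c1686e, 7a0963a, 9a0df62, ab3a51f, e715e75}.
That is 7 commits.

7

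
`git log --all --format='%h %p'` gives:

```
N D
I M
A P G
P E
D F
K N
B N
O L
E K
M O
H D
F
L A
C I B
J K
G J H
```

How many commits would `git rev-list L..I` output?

Reachable from I: {A, D, E, F, G, H, I, J, K, L, M, N, O, P}.
Reachable from L: {A, D, E, F, G, H, J, K, L, N, P}.
In I's history but not L's: {I, M, O} — 3 commits.

3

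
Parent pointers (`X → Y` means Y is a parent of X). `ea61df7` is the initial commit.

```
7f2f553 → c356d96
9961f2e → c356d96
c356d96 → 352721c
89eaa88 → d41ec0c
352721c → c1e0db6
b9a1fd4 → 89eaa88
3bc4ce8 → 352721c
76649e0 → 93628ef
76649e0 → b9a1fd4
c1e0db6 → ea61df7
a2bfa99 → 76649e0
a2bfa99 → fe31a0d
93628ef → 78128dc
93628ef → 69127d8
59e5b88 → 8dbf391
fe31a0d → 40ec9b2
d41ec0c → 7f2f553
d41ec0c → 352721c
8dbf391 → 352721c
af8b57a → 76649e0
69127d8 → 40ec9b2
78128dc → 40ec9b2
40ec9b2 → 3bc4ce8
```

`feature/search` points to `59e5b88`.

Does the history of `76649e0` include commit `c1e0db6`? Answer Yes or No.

Yes

Ancestors of 76649e0 (commits reachable by following parents): {352721c, 3bc4ce8, 40ec9b2, 69127d8, 76649e0, 78128dc, 7f2f553, 89eaa88, 93628ef, b9a1fd4, c1e0db6, c356d96, d41ec0c, ea61df7}.
c1e0db6 is in that set, so it is an ancestor of 76649e0.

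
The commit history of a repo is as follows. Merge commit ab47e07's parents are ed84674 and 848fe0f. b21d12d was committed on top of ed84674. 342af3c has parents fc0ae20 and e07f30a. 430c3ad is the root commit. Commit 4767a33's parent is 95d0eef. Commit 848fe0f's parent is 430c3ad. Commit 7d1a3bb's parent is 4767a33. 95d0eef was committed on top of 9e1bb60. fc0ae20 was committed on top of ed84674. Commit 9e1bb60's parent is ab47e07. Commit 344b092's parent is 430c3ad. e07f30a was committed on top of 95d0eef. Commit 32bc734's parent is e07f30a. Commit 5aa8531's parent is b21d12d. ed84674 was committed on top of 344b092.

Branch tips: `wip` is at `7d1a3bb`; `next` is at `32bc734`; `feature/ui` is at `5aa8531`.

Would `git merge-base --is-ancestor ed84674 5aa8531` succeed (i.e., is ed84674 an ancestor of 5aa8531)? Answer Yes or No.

Ancestors of 5aa8531 (commits reachable by following parents): {344b092, 430c3ad, 5aa8531, b21d12d, ed84674}.
ed84674 is in that set, so it is an ancestor of 5aa8531.

Yes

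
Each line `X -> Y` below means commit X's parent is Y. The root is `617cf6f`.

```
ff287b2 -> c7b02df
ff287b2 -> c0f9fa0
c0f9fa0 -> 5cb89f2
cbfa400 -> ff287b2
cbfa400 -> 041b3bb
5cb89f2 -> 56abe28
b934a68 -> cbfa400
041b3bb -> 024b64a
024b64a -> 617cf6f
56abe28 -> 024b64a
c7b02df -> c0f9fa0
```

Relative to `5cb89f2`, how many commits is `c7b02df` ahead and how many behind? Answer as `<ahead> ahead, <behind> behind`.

2 ahead, 0 behind

Reachable from c7b02df: {024b64a, 56abe28, 5cb89f2, 617cf6f, c0f9fa0, c7b02df}.
Reachable from 5cb89f2: {024b64a, 56abe28, 5cb89f2, 617cf6f}.
Only in c7b02df's history (ahead): {c0f9fa0, c7b02df} — 2.
Only in 5cb89f2's history (behind): {} — 0.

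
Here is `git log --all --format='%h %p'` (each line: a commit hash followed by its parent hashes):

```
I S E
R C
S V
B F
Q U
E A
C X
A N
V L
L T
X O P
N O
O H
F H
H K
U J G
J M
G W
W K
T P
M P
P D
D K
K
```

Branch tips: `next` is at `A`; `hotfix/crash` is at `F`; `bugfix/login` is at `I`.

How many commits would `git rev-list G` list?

3

Walking parent pointers from G: reachable set = {G, K, W}.
That is 3 commits.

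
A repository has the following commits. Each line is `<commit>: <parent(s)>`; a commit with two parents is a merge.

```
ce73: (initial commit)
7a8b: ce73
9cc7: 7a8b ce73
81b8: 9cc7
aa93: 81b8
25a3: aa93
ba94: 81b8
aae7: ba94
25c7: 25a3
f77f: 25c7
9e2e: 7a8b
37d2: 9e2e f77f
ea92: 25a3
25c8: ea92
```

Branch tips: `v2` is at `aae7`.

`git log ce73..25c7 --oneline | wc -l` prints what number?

Reachable from 25c7: {25a3, 25c7, 7a8b, 81b8, 9cc7, aa93, ce73}.
Reachable from ce73: {ce73}.
In 25c7's history but not ce73's: {25a3, 25c7, 7a8b, 81b8, 9cc7, aa93} — 6 commits.

6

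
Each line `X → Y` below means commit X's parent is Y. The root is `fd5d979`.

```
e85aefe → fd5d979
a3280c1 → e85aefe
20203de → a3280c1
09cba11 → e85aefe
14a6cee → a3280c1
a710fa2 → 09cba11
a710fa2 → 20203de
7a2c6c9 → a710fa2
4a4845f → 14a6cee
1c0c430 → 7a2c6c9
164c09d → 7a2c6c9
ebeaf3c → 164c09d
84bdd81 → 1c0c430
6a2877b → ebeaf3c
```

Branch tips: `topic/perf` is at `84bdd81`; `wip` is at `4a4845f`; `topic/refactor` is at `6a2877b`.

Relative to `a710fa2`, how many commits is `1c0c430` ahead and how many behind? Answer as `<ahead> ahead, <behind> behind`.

2 ahead, 0 behind

Reachable from 1c0c430: {09cba11, 1c0c430, 20203de, 7a2c6c9, a3280c1, a710fa2, e85aefe, fd5d979}.
Reachable from a710fa2: {09cba11, 20203de, a3280c1, a710fa2, e85aefe, fd5d979}.
Only in 1c0c430's history (ahead): {1c0c430, 7a2c6c9} — 2.
Only in a710fa2's history (behind): {} — 0.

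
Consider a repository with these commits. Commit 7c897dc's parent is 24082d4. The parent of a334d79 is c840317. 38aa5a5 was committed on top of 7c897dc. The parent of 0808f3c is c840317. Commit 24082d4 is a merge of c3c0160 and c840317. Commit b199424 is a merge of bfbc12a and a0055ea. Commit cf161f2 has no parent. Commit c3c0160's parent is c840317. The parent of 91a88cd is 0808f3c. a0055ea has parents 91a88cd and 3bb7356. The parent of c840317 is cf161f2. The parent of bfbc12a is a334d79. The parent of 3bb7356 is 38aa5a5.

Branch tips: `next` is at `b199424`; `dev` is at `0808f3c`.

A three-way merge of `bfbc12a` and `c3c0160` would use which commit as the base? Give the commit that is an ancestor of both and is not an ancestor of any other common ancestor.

c840317

Ancestors of bfbc12a: {a334d79, bfbc12a, c840317, cf161f2}.
Ancestors of c3c0160: {c3c0160, c840317, cf161f2}.
Common ancestors: {c840317, cf161f2}.
Among these, c840317 is not an ancestor of any other common ancestor — it is the merge base.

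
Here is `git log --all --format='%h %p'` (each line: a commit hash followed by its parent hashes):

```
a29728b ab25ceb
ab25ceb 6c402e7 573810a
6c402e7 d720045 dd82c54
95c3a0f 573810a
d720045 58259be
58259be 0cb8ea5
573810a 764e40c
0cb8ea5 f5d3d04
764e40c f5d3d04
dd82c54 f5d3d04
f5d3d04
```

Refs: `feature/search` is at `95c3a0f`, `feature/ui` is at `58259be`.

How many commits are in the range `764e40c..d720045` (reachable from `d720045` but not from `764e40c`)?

3

Reachable from d720045: {0cb8ea5, 58259be, d720045, f5d3d04}.
Reachable from 764e40c: {764e40c, f5d3d04}.
In d720045's history but not 764e40c's: {0cb8ea5, 58259be, d720045} — 3 commits.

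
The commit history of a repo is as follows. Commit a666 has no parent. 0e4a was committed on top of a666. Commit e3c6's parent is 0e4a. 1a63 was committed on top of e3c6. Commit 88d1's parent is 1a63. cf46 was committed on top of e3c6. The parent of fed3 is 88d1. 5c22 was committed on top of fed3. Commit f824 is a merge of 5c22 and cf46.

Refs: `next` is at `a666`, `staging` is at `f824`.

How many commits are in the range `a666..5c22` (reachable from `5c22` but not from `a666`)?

6

Reachable from 5c22: {0e4a, 1a63, 5c22, 88d1, a666, e3c6, fed3}.
Reachable from a666: {a666}.
In 5c22's history but not a666's: {0e4a, 1a63, 5c22, 88d1, e3c6, fed3} — 6 commits.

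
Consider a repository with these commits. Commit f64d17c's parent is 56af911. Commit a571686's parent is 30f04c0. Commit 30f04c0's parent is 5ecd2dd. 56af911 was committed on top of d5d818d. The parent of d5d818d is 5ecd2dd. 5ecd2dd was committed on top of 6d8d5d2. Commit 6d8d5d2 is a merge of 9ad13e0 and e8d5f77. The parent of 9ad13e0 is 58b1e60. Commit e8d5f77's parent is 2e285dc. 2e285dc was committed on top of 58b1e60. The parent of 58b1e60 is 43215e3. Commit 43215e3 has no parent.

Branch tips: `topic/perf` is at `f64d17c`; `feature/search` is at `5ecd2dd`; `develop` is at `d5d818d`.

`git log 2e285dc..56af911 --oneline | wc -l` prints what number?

6

Reachable from 56af911: {2e285dc, 43215e3, 56af911, 58b1e60, 5ecd2dd, 6d8d5d2, 9ad13e0, d5d818d, e8d5f77}.
Reachable from 2e285dc: {2e285dc, 43215e3, 58b1e60}.
In 56af911's history but not 2e285dc's: {56af911, 5ecd2dd, 6d8d5d2, 9ad13e0, d5d818d, e8d5f77} — 6 commits.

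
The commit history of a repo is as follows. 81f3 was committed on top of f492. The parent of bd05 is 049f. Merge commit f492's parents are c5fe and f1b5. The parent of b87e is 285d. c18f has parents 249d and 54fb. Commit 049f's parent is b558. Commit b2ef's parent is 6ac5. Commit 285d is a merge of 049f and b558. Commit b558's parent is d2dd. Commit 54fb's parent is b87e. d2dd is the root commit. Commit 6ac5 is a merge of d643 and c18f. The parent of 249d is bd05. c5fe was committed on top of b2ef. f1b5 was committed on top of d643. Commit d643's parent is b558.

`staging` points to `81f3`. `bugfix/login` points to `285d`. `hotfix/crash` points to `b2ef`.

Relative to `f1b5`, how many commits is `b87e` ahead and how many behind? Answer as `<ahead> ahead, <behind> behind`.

3 ahead, 2 behind

Reachable from b87e: {049f, 285d, b558, b87e, d2dd}.
Reachable from f1b5: {b558, d2dd, d643, f1b5}.
Only in b87e's history (ahead): {049f, 285d, b87e} — 3.
Only in f1b5's history (behind): {d643, f1b5} — 2.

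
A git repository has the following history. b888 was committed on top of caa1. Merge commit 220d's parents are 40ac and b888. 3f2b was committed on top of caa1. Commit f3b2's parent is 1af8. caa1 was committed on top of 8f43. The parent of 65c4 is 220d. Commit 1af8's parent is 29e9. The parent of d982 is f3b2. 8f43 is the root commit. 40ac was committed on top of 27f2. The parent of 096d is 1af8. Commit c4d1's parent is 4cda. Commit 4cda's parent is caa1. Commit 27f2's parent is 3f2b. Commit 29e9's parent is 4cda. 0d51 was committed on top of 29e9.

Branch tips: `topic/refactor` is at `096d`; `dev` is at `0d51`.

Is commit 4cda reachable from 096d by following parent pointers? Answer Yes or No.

Ancestors of 096d (commits reachable by following parents): {096d, 1af8, 29e9, 4cda, 8f43, caa1}.
4cda is in that set, so it is an ancestor of 096d.

Yes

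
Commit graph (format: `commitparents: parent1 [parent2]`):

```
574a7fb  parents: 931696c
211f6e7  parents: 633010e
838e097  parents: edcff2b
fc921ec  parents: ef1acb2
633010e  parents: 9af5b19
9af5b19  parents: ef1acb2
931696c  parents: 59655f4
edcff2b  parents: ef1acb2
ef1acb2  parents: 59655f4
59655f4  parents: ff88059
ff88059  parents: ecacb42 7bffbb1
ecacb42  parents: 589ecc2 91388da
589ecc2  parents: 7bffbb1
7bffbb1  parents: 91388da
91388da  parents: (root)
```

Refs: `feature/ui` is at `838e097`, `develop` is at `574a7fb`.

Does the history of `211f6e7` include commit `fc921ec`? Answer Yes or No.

No

Ancestors of 211f6e7: {211f6e7, 589ecc2, 59655f4, 633010e, 7bffbb1, 91388da, 9af5b19, ecacb42, ef1acb2, ff88059}.
fc921ec is not in that set, so it is not an ancestor of 211f6e7.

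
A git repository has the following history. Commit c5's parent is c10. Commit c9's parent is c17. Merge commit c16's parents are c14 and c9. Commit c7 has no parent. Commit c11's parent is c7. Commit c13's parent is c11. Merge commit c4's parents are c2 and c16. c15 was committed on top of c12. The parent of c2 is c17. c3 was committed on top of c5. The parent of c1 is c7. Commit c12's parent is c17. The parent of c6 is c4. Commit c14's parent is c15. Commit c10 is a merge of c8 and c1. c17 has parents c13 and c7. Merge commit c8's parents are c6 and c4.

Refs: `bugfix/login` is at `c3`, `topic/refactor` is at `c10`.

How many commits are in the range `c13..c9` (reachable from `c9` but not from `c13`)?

Reachable from c9: {c11, c13, c17, c7, c9}.
Reachable from c13: {c11, c13, c7}.
In c9's history but not c13's: {c17, c9} — 2 commits.

2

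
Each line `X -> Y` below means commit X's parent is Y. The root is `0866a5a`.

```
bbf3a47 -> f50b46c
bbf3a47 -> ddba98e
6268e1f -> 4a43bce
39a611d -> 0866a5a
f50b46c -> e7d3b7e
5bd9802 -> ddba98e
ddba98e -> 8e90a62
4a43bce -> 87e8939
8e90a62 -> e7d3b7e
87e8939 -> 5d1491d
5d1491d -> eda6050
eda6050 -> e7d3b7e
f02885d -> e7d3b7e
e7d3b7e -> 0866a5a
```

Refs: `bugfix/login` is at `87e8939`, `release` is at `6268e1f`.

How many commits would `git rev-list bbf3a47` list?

6

Walking parent pointers from bbf3a47: reachable set = {0866a5a, 8e90a62, bbf3a47, ddba98e, e7d3b7e, f50b46c}.
That is 6 commits.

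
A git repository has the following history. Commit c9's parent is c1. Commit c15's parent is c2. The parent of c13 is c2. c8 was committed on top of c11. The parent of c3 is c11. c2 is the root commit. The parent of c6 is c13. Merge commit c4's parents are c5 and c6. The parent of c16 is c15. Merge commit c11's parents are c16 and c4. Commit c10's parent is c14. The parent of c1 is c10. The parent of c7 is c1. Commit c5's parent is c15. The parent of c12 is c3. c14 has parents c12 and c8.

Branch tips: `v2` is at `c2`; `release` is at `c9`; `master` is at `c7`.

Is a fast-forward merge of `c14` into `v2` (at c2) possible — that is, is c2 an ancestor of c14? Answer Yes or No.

A fast-forward from c2 to c14 is possible iff c2 is an ancestor of c14.
Ancestors of c14: {c11, c12, c13, c14, c15, c16, c2, c3, c4, c5, c6, c8}.
c2 is among them, so fast-forward is possible.

Yes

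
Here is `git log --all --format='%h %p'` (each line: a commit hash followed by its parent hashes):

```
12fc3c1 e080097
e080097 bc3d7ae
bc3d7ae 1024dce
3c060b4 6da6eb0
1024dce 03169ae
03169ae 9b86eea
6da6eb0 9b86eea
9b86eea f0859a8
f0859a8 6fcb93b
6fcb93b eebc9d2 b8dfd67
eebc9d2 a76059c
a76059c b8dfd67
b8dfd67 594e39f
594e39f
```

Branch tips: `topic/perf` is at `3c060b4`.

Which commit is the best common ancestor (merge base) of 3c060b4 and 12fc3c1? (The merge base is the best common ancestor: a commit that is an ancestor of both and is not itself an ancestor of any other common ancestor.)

9b86eea

Ancestors of 3c060b4: {3c060b4, 594e39f, 6da6eb0, 6fcb93b, 9b86eea, a76059c, b8dfd67, eebc9d2, f0859a8}.
Ancestors of 12fc3c1: {03169ae, 1024dce, 12fc3c1, 594e39f, 6fcb93b, 9b86eea, a76059c, b8dfd67, bc3d7ae, e080097, eebc9d2, f0859a8}.
Common ancestors: {594e39f, 6fcb93b, 9b86eea, a76059c, b8dfd67, eebc9d2, f0859a8}.
Among these, 9b86eea is not an ancestor of any other common ancestor — it is the merge base.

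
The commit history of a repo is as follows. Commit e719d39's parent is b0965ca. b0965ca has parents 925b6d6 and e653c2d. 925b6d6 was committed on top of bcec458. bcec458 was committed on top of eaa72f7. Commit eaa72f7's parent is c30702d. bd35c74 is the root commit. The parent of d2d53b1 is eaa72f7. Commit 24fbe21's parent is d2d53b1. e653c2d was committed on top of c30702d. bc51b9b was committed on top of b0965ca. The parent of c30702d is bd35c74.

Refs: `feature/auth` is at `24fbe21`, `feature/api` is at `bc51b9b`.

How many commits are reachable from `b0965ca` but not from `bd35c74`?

Reachable from b0965ca: {925b6d6, b0965ca, bcec458, bd35c74, c30702d, e653c2d, eaa72f7}.
Reachable from bd35c74: {bd35c74}.
In b0965ca's history but not bd35c74's: {925b6d6, b0965ca, bcec458, c30702d, e653c2d, eaa72f7} — 6 commits.

6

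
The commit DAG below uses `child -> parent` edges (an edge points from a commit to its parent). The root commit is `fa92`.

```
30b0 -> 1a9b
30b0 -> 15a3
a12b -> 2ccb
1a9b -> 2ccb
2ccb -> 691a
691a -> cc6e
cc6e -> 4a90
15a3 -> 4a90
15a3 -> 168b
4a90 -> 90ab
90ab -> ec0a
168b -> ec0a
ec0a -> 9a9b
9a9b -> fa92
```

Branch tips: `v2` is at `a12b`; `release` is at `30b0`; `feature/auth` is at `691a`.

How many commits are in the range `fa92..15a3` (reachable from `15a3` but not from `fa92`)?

6

Reachable from 15a3: {15a3, 168b, 4a90, 90ab, 9a9b, ec0a, fa92}.
Reachable from fa92: {fa92}.
In 15a3's history but not fa92's: {15a3, 168b, 4a90, 90ab, 9a9b, ec0a} — 6 commits.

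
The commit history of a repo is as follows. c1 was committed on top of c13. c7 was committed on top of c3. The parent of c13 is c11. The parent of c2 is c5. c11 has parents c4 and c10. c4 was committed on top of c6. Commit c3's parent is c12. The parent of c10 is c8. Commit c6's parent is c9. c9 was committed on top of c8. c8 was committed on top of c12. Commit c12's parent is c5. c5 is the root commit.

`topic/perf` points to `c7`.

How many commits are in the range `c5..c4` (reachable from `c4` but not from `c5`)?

Reachable from c4: {c12, c4, c5, c6, c8, c9}.
Reachable from c5: {c5}.
In c4's history but not c5's: {c12, c4, c6, c8, c9} — 5 commits.

5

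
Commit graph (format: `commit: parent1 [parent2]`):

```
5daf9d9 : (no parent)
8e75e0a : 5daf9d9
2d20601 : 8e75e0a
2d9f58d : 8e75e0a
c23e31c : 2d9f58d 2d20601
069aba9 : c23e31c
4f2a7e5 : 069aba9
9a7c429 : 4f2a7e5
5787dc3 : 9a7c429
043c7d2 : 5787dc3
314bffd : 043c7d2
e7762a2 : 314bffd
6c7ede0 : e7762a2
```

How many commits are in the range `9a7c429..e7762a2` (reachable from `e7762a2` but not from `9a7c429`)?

Reachable from e7762a2: {043c7d2, 069aba9, 2d20601, 2d9f58d, 314bffd, 4f2a7e5, 5787dc3, 5daf9d9, 8e75e0a, 9a7c429, c23e31c, e7762a2}.
Reachable from 9a7c429: {069aba9, 2d20601, 2d9f58d, 4f2a7e5, 5daf9d9, 8e75e0a, 9a7c429, c23e31c}.
In e7762a2's history but not 9a7c429's: {043c7d2, 314bffd, 5787dc3, e7762a2} — 4 commits.

4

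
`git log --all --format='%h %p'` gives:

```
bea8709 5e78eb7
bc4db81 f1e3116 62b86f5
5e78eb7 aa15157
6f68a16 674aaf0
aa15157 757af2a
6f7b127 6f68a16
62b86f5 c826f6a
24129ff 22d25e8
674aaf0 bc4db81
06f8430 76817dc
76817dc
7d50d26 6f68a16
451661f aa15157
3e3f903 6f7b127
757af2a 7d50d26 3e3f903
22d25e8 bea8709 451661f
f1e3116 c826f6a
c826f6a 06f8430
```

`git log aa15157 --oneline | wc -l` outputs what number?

Walking parent pointers from aa15157: reachable set = {06f8430, 3e3f903, 62b86f5, 674aaf0, 6f68a16, 6f7b127, 757af2a, 76817dc, 7d50d26, aa15157, bc4db81, c826f6a, f1e3116}.
That is 13 commits.

13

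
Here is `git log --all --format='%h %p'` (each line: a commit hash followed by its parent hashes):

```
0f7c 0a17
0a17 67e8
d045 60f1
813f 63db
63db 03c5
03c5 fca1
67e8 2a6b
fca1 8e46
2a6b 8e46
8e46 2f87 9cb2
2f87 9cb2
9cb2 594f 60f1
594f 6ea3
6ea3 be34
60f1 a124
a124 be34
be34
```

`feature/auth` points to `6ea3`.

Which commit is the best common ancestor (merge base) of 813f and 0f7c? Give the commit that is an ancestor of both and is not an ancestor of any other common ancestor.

Ancestors of 813f: {03c5, 2f87, 594f, 60f1, 63db, 6ea3, 813f, 8e46, 9cb2, a124, be34, fca1}.
Ancestors of 0f7c: {0a17, 0f7c, 2a6b, 2f87, 594f, 60f1, 67e8, 6ea3, 8e46, 9cb2, a124, be34}.
Common ancestors: {2f87, 594f, 60f1, 6ea3, 8e46, 9cb2, a124, be34}.
Among these, 8e46 is not an ancestor of any other common ancestor — it is the merge base.

8e46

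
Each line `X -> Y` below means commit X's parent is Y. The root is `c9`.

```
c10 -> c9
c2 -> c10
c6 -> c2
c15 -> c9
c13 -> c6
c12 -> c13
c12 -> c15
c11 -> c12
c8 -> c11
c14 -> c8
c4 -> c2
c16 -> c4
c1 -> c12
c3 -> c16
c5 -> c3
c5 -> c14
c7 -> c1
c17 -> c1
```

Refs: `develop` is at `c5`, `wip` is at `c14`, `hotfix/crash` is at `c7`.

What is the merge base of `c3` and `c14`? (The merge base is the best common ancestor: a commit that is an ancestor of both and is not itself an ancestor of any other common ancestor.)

Ancestors of c3: {c10, c16, c2, c3, c4, c9}.
Ancestors of c14: {c10, c11, c12, c13, c14, c15, c2, c6, c8, c9}.
Common ancestors: {c10, c2, c9}.
Among these, c2 is not an ancestor of any other common ancestor — it is the merge base.

c2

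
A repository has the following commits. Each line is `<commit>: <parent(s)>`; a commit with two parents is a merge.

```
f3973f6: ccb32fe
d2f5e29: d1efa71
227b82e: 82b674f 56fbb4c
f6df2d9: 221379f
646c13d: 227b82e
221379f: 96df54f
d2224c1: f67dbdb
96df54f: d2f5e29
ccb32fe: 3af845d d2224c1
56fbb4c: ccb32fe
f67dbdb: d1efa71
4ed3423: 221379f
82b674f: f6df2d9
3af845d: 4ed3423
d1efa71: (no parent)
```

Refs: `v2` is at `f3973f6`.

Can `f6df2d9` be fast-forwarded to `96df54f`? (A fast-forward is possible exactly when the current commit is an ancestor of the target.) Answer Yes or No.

A fast-forward from f6df2d9 to 96df54f is possible iff f6df2d9 is an ancestor of 96df54f.
Ancestors of 96df54f: {96df54f, d1efa71, d2f5e29}.
f6df2d9 is not among them, so fast-forward is not possible.

No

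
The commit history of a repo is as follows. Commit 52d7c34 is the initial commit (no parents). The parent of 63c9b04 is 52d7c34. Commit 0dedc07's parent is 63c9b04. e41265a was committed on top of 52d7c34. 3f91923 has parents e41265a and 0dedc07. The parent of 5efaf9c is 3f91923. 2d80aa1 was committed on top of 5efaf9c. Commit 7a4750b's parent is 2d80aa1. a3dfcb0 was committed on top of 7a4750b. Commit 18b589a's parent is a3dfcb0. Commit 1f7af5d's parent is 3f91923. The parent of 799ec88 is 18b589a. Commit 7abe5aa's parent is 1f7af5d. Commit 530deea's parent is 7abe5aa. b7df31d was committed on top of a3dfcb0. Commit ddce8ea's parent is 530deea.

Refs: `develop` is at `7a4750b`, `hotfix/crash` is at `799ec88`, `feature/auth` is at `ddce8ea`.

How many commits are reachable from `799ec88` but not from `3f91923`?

Reachable from 799ec88: {0dedc07, 18b589a, 2d80aa1, 3f91923, 52d7c34, 5efaf9c, 63c9b04, 799ec88, 7a4750b, a3dfcb0, e41265a}.
Reachable from 3f91923: {0dedc07, 3f91923, 52d7c34, 63c9b04, e41265a}.
In 799ec88's history but not 3f91923's: {18b589a, 2d80aa1, 5efaf9c, 799ec88, 7a4750b, a3dfcb0} — 6 commits.

6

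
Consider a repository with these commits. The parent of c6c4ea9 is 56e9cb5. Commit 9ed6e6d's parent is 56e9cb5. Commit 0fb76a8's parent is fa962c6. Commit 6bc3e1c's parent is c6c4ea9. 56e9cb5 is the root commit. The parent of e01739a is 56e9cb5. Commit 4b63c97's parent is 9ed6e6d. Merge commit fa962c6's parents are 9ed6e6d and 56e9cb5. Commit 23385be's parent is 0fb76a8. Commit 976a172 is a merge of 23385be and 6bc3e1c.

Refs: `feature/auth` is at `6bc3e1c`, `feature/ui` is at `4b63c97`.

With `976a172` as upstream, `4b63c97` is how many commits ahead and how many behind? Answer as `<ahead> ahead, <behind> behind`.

Reachable from 4b63c97: {4b63c97, 56e9cb5, 9ed6e6d}.
Reachable from 976a172: {0fb76a8, 23385be, 56e9cb5, 6bc3e1c, 976a172, 9ed6e6d, c6c4ea9, fa962c6}.
Only in 4b63c97's history (ahead): {4b63c97} — 1.
Only in 976a172's history (behind): {0fb76a8, 23385be, 6bc3e1c, 976a172, c6c4ea9, fa962c6} — 6.

1 ahead, 6 behind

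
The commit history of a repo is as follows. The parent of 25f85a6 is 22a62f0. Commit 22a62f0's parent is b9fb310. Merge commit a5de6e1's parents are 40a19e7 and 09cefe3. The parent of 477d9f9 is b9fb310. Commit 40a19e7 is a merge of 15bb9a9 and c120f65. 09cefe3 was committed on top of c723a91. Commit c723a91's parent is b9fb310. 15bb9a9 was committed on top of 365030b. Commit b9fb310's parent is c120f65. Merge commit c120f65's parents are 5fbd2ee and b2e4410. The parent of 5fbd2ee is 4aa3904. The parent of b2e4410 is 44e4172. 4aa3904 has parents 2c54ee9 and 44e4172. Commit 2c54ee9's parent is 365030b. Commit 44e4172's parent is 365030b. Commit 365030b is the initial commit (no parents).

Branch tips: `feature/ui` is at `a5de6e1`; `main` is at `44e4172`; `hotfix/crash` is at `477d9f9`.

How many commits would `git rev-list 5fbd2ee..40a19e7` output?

Reachable from 40a19e7: {15bb9a9, 2c54ee9, 365030b, 40a19e7, 44e4172, 4aa3904, 5fbd2ee, b2e4410, c120f65}.
Reachable from 5fbd2ee: {2c54ee9, 365030b, 44e4172, 4aa3904, 5fbd2ee}.
In 40a19e7's history but not 5fbd2ee's: {15bb9a9, 40a19e7, b2e4410, c120f65} — 4 commits.

4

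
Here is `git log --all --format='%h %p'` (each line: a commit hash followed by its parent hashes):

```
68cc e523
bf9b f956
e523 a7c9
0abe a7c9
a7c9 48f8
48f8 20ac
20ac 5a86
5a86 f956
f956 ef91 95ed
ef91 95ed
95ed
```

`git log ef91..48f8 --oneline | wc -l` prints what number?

4

Reachable from 48f8: {20ac, 48f8, 5a86, 95ed, ef91, f956}.
Reachable from ef91: {95ed, ef91}.
In 48f8's history but not ef91's: {20ac, 48f8, 5a86, f956} — 4 commits.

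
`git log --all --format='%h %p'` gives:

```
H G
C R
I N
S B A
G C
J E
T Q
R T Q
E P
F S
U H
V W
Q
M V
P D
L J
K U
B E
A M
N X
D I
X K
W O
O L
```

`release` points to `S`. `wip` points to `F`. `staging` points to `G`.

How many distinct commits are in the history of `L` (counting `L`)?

Walking parent pointers from L: reachable set = {C, D, E, G, H, I, J, K, L, N, P, Q, R, T, U, X}.
That is 16 commits.

16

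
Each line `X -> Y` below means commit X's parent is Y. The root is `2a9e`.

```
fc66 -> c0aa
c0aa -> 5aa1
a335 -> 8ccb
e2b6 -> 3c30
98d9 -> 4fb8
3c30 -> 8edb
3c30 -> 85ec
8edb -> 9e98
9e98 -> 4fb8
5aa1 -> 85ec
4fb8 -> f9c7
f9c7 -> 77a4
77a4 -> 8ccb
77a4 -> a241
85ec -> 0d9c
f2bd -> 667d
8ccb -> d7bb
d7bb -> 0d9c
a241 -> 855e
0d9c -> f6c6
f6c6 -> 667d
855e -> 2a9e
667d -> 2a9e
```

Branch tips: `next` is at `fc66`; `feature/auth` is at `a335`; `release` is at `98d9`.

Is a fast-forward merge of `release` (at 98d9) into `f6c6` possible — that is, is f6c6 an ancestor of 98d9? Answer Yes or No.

Yes

A fast-forward from f6c6 to 98d9 is possible iff f6c6 is an ancestor of 98d9.
Ancestors of 98d9: {0d9c, 2a9e, 4fb8, 667d, 77a4, 855e, 8ccb, 98d9, a241, d7bb, f6c6, f9c7}.
f6c6 is among them, so fast-forward is possible.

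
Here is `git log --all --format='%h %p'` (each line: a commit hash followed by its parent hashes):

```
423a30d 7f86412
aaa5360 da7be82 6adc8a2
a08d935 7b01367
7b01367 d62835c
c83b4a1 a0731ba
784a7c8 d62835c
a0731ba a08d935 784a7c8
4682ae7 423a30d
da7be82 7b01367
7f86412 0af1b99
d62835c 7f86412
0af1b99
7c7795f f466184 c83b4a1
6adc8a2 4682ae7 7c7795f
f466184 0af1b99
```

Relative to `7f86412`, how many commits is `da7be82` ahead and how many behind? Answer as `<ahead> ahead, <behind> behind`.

3 ahead, 0 behind

Reachable from da7be82: {0af1b99, 7b01367, 7f86412, d62835c, da7be82}.
Reachable from 7f86412: {0af1b99, 7f86412}.
Only in da7be82's history (ahead): {7b01367, d62835c, da7be82} — 3.
Only in 7f86412's history (behind): {} — 0.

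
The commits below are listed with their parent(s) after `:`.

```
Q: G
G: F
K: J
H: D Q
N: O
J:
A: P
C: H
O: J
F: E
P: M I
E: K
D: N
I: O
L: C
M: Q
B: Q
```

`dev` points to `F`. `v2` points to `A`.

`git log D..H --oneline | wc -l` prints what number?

6

Reachable from H: {D, E, F, G, H, J, K, N, O, Q}.
Reachable from D: {D, J, N, O}.
In H's history but not D's: {E, F, G, H, K, Q} — 6 commits.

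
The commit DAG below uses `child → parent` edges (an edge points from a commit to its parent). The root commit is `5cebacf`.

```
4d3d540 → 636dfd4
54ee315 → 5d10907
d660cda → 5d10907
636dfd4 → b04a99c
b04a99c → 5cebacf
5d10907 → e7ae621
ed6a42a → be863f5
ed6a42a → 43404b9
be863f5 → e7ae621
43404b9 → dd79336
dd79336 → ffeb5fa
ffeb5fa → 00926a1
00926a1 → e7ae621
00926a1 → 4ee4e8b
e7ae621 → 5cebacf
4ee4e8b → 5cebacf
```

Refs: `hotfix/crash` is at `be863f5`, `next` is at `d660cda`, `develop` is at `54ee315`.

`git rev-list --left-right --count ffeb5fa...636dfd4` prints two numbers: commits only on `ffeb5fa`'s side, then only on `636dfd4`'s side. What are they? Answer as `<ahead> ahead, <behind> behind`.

Reachable from ffeb5fa: {00926a1, 4ee4e8b, 5cebacf, e7ae621, ffeb5fa}.
Reachable from 636dfd4: {5cebacf, 636dfd4, b04a99c}.
Only in ffeb5fa's history (ahead): {00926a1, 4ee4e8b, e7ae621, ffeb5fa} — 4.
Only in 636dfd4's history (behind): {636dfd4, b04a99c} — 2.

4 ahead, 2 behind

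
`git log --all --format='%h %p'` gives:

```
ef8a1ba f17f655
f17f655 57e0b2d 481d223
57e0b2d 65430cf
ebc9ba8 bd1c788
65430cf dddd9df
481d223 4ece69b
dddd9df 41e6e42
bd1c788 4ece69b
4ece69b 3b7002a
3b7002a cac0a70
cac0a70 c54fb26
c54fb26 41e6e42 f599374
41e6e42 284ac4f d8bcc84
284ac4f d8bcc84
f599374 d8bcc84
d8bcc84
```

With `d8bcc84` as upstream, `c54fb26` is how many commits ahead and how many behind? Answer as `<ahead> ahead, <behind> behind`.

Reachable from c54fb26: {284ac4f, 41e6e42, c54fb26, d8bcc84, f599374}.
Reachable from d8bcc84: {d8bcc84}.
Only in c54fb26's history (ahead): {284ac4f, 41e6e42, c54fb26, f599374} — 4.
Only in d8bcc84's history (behind): {} — 0.

4 ahead, 0 behind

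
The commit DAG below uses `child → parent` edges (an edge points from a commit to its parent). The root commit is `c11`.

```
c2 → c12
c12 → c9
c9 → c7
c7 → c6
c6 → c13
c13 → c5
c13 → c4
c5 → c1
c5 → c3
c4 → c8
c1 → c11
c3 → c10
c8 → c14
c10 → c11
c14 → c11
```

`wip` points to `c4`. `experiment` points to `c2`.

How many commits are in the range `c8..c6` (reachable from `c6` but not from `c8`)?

7

Reachable from c6: {c1, c10, c11, c13, c14, c3, c4, c5, c6, c8}.
Reachable from c8: {c11, c14, c8}.
In c6's history but not c8's: {c1, c10, c13, c3, c4, c5, c6} — 7 commits.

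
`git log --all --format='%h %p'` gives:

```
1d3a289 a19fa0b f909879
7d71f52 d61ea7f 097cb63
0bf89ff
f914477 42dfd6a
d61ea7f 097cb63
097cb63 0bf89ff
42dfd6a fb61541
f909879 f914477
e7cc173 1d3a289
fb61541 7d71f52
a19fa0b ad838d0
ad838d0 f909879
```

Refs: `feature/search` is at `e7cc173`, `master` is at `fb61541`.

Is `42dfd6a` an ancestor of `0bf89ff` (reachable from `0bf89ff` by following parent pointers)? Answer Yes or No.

Ancestors of 0bf89ff: {0bf89ff}.
42dfd6a is not in that set, so it is not an ancestor of 0bf89ff.

No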